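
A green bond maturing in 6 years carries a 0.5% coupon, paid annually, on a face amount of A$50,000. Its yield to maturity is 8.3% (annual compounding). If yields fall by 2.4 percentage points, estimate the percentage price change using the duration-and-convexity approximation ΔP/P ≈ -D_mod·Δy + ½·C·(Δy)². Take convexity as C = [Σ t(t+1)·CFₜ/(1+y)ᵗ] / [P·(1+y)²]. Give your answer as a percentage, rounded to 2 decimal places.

With y = 0.083:
  t   CF        PV=CF/(1+0.083)^t    t·PV        t(t+1)·PV
  1       250.00       230.8403       230.8403         461.6805
  2       250.00       213.1489       426.2978       1,278.8934
  3       250.00       196.8134       590.4402       2,361.7607
  4       250.00       181.7298       726.9193       3,634.5963
  5       250.00       167.8022       839.0111       5,034.0669
  6    50,250.00    31,143.3500   186,860.0999   1,308,020.6994
  Σ                 32,133.6846   189,673.6085   1,320,791.6971
P = 32,133.6846; D_Mac = 5.90264 yrs; D_mod = 5.45027 yrs; C = 35.04426.
Duration effect: -5.45027 × (-0.024) = +0.130806
Convexity effect: 0.5 × 35.04426 × (-0.024)² = +0.0100927
ΔP/P ≈ +0.130806 + 0.0100927 = +0.140899 = +14.0899%.

+14.09%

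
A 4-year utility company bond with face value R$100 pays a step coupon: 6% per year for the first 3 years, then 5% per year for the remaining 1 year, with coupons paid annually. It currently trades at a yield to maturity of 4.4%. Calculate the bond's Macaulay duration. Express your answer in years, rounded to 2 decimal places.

3.68 years

Periodic yield y = 0.044. Discount each cash flow and weight by its year:
  t   CF        PV=CF/(1+0.044)^t    t·PV
  1         6.00         5.7471         5.7471
  2         6.00         5.5049        11.0098
  3         6.00         5.2729        15.8187
  4       105.00        88.3868       353.5471
  Σ                    104.9117       386.1228
Price P = Σ PV = 104.9117.
Macaulay duration = Σ(t·PV) / P = 386.1228 / 104.9117 = 3.68045 years.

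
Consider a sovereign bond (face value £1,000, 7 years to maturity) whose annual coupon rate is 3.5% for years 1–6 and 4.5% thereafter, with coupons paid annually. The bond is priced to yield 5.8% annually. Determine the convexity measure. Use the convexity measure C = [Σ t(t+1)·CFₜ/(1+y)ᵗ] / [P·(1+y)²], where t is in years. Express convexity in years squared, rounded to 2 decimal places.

43.22

With y = 0.058:
  t   CF        PV=CF/(1+0.058)^t    t·PV        t(t+1)·PV
  1        35.00        33.0813        33.0813          66.1626
  2        35.00        31.2678        62.5355         187.6065
  3        35.00        29.5536        88.6609         354.6437
  4        35.00        27.9335       111.7340         558.6700
  5        35.00        26.4022       132.0109         792.0653
  6        35.00        24.9548       149.7288       1,048.1015
  7     1,045.00       704.2334     4,929.6338      39,437.0702
  Σ                    877.4266     5,507.3852      42,444.3198
P = 877.4266.
Convexity = Σ t(t+1)·PV / [P·(1+y)²] = 42,444.3198 / (877.4266 × 1.119364) = 43.21529.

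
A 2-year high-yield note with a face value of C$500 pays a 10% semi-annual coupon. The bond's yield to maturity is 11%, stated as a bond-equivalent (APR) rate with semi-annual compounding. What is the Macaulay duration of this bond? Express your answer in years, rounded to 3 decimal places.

Periodic yield y = 0.055. Discount each cash flow and weight by its period:
  t   CF        PV=CF/(1+0.055)^t    t·PV
  1        25.00        23.6967        23.6967
  2        25.00        22.4613        44.9226
  3        25.00        21.2903        63.8710
  4       525.00       423.7888     1,695.1552
  Σ                    491.2371     1,827.6455
Price P = Σ PV = 491.2371.
Macaulay duration = Σ(t·PV) / P = 1,827.6455 / 491.2371 = 3.72050 half-year periods.
In years: 3.72050 / 2 = 1.86025 years.

1.860 years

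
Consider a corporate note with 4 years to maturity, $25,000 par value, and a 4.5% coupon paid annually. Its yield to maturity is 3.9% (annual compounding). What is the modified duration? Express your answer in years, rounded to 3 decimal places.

Periodic yield y = 0.039. First find Macaulay duration:
  t   CF        PV=CF/(1+0.039)^t    t·PV
  1     1,125.00     1,082.7719     1,082.7719
  2     1,125.00     1,042.1289     2,084.2577
  3     1,125.00     1,003.0114     3,009.0343
  4    26,125.00    22,417.8577    89,671.4310
  Σ                 25,545.7699    95,847.4949
P = 25,545.7699; Macaulay duration = 95,847.4949 / 25,545.7699 = 3.75199 years.
Modified duration = D_Mac / (1 + y) = 3.75199 / 1.039 = 3.61116 years.

3.611 years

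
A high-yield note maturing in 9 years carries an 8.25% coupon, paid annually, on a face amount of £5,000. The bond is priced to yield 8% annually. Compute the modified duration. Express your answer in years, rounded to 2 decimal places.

Periodic yield y = 0.08. First find Macaulay duration:
  t   CF        PV=CF/(1+0.08)^t    t·PV
  1       412.50       381.9444       381.9444
  2       412.50       353.6523       707.3045
  3       412.50       327.4558       982.3674
  4       412.50       303.1998     1,212.7993
  5       412.50       280.7406     1,403.7028
  6       412.50       259.9450     1,559.6698
  7       412.50       240.6898     1,684.8285
  8       412.50       222.8609     1,782.8873
  9     5,412.50     2,707.5975    24,368.3778
  Σ                  5,078.0861    34,083.8819
P = 5,078.0861; Macaulay duration = 34,083.8819 / 5,078.0861 = 6.71195 years.
Modified duration = D_Mac / (1 + y) = 6.71195 / 1.08 = 6.21477 years.

6.21 years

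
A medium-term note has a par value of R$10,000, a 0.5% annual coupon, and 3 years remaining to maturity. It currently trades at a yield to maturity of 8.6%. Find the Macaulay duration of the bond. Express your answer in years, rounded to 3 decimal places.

Periodic yield y = 0.086. Discount each cash flow and weight by its year:
  t   CF        PV=CF/(1+0.086)^t    t·PV
  1        50.00        46.0405        46.0405
  2        50.00        42.3946        84.7892
  3    10,050.00     7,846.5110    23,539.5329
  Σ                  7,934.9461    23,670.3626
Price P = Σ PV = 7,934.9461.
Macaulay duration = Σ(t·PV) / P = 23,670.3626 / 7,934.9461 = 2.98305 years.

2.983 years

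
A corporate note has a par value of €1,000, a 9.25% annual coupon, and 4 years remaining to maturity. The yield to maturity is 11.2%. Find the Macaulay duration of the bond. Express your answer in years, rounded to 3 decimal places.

Periodic yield y = 0.112. Discount each cash flow and weight by its year:
  t   CF        PV=CF/(1+0.112)^t    t·PV
  1        92.50        83.1835        83.1835
  2        92.50        74.8053       149.6105
  3        92.50        67.2709       201.8128
  4     1,092.50       714.5001     2,858.0004
  Σ                    939.7597     3,292.6072
Price P = Σ PV = 939.7597.
Macaulay duration = Σ(t·PV) / P = 3,292.6072 / 939.7597 = 3.50367 years.

3.504 years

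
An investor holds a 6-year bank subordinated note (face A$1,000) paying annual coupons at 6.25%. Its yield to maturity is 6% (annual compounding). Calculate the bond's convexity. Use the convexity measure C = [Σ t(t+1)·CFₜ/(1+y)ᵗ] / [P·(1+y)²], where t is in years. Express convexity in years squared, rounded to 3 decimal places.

With y = 0.06:
  t   CF        PV=CF/(1+0.06)^t    t·PV        t(t+1)·PV
  1        62.50        58.9623        58.9623         117.9245
  2        62.50        55.6248       111.2496         333.7487
  3        62.50        52.4762       157.4286         629.7145
  4        62.50        49.5059       198.0234         990.1171
  5        62.50        46.7036       233.5182       1,401.1091
  6     1,062.50       749.0206     4,494.1234      31,458.8641
  Σ                  1,012.2933     5,253.3055      34,931.4779
P = 1,012.2933.
Convexity = Σ t(t+1)·PV / [P·(1+y)²] = 34,931.4779 / (1,012.2933 × 1.123600) = 30.71135.

30.711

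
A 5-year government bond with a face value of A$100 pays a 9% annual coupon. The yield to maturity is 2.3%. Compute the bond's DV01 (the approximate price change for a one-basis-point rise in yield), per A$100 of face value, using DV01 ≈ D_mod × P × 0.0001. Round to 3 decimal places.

A$0.056

Periodic yield y = 0.023.
  t   CF        PV=CF/(1+0.023)^t    t·PV
  1         9.00         8.7977         8.7977
  2         9.00         8.5999        17.1997
  3         9.00         8.4065        25.2195
  4         9.00         8.2175        32.8700
  5       109.00        97.2855       486.4277
  Σ                    131.3071       570.5147
P = 131.3071; D_Mac = 4.34489 yrs; D_mod = 4.24720 yrs.
DV01 ≈ 4.24720 × 131.3071 × 0.0001 = 0.055769.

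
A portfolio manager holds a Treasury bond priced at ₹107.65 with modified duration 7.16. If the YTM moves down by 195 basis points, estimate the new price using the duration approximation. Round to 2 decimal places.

₹122.68

Duration approximation: ΔP/P ≈ -D_mod · Δy = -7.16 × (-0.0195) = +0.139620.
New price ≈ 107.65 × (1 + 0.139620) = 122.680093.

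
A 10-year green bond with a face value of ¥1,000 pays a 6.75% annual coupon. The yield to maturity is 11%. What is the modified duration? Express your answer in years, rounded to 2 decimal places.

Periodic yield y = 0.11. First find Macaulay duration:
  t   CF        PV=CF/(1+0.11)^t    t·PV
  1        67.50        60.8108        60.8108
  2        67.50        54.7845       109.5690
  3        67.50        49.3554       148.0663
  4        67.50        44.4643       177.8574
  5        67.50        40.0580       200.2898
  6        67.50        36.0883       216.5295
  7        67.50        32.5119       227.5836
  8        67.50        29.2900       234.3203
  9        67.50        26.3874       237.4868
  10    1,067.50       375.9569     3,759.5693
  Σ                    749.7076     5,372.0828
P = 749.7076; Macaulay duration = 5,372.0828 / 749.7076 = 7.16557 years.
Modified duration = D_Mac / (1 + y) = 7.16557 / 1.11 = 6.45547 years.

6.46 years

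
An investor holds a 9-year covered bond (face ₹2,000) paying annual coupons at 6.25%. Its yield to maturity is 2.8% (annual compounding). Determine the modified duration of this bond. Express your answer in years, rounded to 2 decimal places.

Periodic yield y = 0.028. First find Macaulay duration:
  t   CF        PV=CF/(1+0.028)^t    t·PV
  1       125.00       121.5953       121.5953
  2       125.00       118.2834       236.5668
  3       125.00       115.0617       345.1850
  4       125.00       111.9277       447.7108
  5       125.00       108.8791       544.3954
  6       125.00       105.9135       635.4810
  7       125.00       103.0287       721.2009
  8       125.00       100.2225       801.7797
  9     2,125.00     1,657.3755    14,916.3791
  Σ                  2,542.2873    18,770.2940
P = 2,542.2873; Macaulay duration = 18,770.2940 / 2,542.2873 = 7.38323 years.
Modified duration = D_Mac / (1 + y) = 7.38323 / 1.028 = 7.18213 years.

7.18 years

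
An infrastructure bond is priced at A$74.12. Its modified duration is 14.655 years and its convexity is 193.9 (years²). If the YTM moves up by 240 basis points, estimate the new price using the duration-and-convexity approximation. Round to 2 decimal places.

A$52.19

Duration effect: -D_mod·Δy = -14.655 × (+0.024) = -0.351720
Convexity effect: ½·C·(Δy)² = 0.5 × 193.9 × (0.024)² = +0.0558432
ΔP/P ≈ -0.351720 + 0.0558432 = -0.2958768
New price ≈ 74.12 × (1 - 0.2958768) = 52.189611584.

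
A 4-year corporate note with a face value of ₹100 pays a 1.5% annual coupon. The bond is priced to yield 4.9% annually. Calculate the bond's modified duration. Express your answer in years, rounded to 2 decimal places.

Periodic yield y = 0.049. First find Macaulay duration:
  t   CF        PV=CF/(1+0.049)^t    t·PV
  1         1.50         1.4299         1.4299
  2         1.50         1.3631         2.7263
  3         1.50         1.2995         3.8984
  4       101.50        83.8232       335.2927
  Σ                     87.9157       343.3473
P = 87.9157; Macaulay duration = 343.3473 / 87.9157 = 3.90541 years.
Modified duration = D_Mac / (1 + y) = 3.90541 / 1.049 = 3.72299 years.

3.72 years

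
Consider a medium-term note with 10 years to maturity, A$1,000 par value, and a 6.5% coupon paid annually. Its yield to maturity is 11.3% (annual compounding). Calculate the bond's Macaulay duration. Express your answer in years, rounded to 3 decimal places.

Periodic yield y = 0.113. Discount each cash flow and weight by its year:
  t   CF        PV=CF/(1+0.113)^t    t·PV
  1        65.00        58.4007        58.4007
  2        65.00        52.4714       104.9429
  3        65.00        47.1442       141.4325
  4        65.00        42.3577       169.4309
  5        65.00        38.0573       190.2863
  6        65.00        34.1934       205.1604
  7        65.00        30.7218       215.0529
  8        65.00        27.6027       220.8218
  9        65.00        24.8003       223.2027
  10    1,065.00       365.0883     3,650.8834
  Σ                    720.8379     5,179.6146
Price P = Σ PV = 720.8379.
Macaulay duration = Σ(t·PV) / P = 5,179.6146 / 720.8379 = 7.18555 years.

7.186 years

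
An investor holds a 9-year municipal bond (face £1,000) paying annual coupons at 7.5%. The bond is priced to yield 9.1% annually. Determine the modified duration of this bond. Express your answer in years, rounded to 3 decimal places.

6.173 years

Periodic yield y = 0.091. First find Macaulay duration:
  t   CF        PV=CF/(1+0.091)^t    t·PV
  1        75.00        68.7443        68.7443
  2        75.00        63.0103       126.0207
  3        75.00        57.7547       173.2640
  4        75.00        52.9374       211.7494
  5        75.00        48.5219       242.6093
  6        75.00        44.4747       266.8480
  7        75.00        40.7651       285.3554
  8        75.00        37.3649       298.9188
  9     1,075.00       490.8917     4,418.0255
  Σ                    904.4648     6,091.5354
P = 904.4648; Macaulay duration = 6,091.5354 / 904.4648 = 6.73496 years.
Modified duration = D_Mac / (1 + y) = 6.73496 / 1.091 = 6.17320 years.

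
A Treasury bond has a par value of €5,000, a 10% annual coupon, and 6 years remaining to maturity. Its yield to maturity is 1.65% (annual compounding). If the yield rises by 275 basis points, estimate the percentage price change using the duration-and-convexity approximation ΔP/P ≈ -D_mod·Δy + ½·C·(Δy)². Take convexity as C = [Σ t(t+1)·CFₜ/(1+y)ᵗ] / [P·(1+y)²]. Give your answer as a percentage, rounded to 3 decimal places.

With y = 0.0165:
  t   CF        PV=CF/(1+0.0165)^t    t·PV        t(t+1)·PV
  1       500.00       491.8839       491.8839         983.7678
  2       500.00       483.8996       967.7991       2,903.3974
  3       500.00       476.0448     1,428.1345       5,712.5380
  4       500.00       468.3176     1,873.2704       9,366.3518
  5       500.00       460.7158     2,303.5789      13,821.4735
  6     5,500.00     4,985.6110    29,913.6661     209,395.6629
  Σ                  7,366.4727    36,978.3330     242,183.1914
P = 7,366.4727; D_Mac = 5.01982 yrs; D_mod = 4.93833 yrs; C = 31.81776.
Duration effect: -4.93833 × (+0.0275) = -0.135804
Convexity effect: 0.5 × 31.81776 × (0.0275)² = +0.0120311
ΔP/P ≈ -0.135804 + 0.0120311 = -0.123773 = -12.3773%.

-12.377%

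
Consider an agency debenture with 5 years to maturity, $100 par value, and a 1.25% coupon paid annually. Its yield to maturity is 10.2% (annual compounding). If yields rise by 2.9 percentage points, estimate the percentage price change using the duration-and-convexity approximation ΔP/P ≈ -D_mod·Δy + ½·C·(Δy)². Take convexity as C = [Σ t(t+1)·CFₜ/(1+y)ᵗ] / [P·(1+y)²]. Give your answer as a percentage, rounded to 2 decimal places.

With y = 0.102:
  t   CF        PV=CF/(1+0.102)^t    t·PV        t(t+1)·PV
  1         1.25         1.1343         1.1343           2.2686
  2         1.25         1.0293         2.0586           6.1759
  3         1.25         0.9340         2.8021          11.2085
  4         1.25         0.8476         3.3903          16.9517
  5       101.25        62.2999       311.4993       1,868.9958
  Σ                     66.2451       320.8847       1,905.6004
P = 66.2451; D_Mac = 4.84390 yrs; D_mod = 4.39555 yrs; C = 23.68726.
Duration effect: -4.39555 × (+0.029) = -0.127471
Convexity effect: 0.5 × 23.68726 × (0.029)² = +0.0099605
ΔP/P ≈ -0.127471 + 0.0099605 = -0.117511 = -11.7511%.

-11.75%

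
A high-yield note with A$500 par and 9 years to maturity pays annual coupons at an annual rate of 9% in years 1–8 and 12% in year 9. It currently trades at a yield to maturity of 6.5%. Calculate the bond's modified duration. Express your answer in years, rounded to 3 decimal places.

6.351 years

Periodic yield y = 0.065. First find Macaulay duration:
  t   CF        PV=CF/(1+0.065)^t    t·PV
  1        45.00        42.2535        42.2535
  2        45.00        39.6747        79.3493
  3        45.00        37.2532       111.7596
  4        45.00        34.9795       139.9182
  5        45.00        32.8446       164.2232
  6        45.00        30.8400       185.0402
  7        45.00        28.9578       202.7045
  8        45.00        27.1904       217.5232
  9       560.00       317.7178     2,859.4603
  Σ                    591.7116     4,002.2320
P = 591.7116; Macaulay duration = 4,002.2320 / 591.7116 = 6.76382 years.
Modified duration = D_Mac / (1 + y) = 6.76382 / 1.065 = 6.35101 years.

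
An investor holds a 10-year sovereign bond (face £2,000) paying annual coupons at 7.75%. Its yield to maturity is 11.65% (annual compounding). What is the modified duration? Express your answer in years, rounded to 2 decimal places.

Periodic yield y = 0.1165. First find Macaulay duration:
  t   CF        PV=CF/(1+0.1165)^t    t·PV
  1       155.00       138.8267       138.8267
  2       155.00       124.3410       248.6819
  3       155.00       111.3667       334.1002
  4       155.00        99.7463       398.9852
  5       155.00        89.3384       446.6919
  6       155.00        80.0165       480.0988
  7       155.00        71.6672       501.6706
  8       155.00        64.1892       513.5135
  9       155.00        57.4914       517.4229
  10    2,155.00       715.9126     7,159.1259
  Σ                  1,552.8960    10,739.1176
P = 1,552.8960; Macaulay duration = 10,739.1176 / 1,552.8960 = 6.91554 years.
Modified duration = D_Mac / (1 + y) = 6.91554 / 1.1165 = 6.19395 years.

6.19 years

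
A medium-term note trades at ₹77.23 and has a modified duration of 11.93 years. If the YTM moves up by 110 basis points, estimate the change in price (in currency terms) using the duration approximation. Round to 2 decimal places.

Duration approximation: ΔP/P ≈ -D_mod · Δy = -11.93 × (+0.011) = -0.131230.
ΔP ≈ 77.23 × (-0.131230) = -10.1348929.

-₹10.13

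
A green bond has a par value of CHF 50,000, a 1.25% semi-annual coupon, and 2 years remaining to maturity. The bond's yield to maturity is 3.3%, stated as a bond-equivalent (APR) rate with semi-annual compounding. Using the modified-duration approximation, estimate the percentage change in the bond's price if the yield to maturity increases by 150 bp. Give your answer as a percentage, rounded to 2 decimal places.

-2.92%

Periodic yield y = 0.0165. Modified duration first:
  t   CF        PV=CF/(1+0.0165)^t    t·PV
  1       312.50       307.4274       307.4274
  2       312.50       302.4372       604.8745
  3       312.50       297.5280       892.5841
  4    50,312.50    47,124.4577   188,497.8310
  Σ                 48,031.8504   190,302.7169
P = 48,031.8504; D_Mac = 3.96201 half-year periods = 1.98101 yrs; D_mod = 1.98101/(1+0.0165) = 1.94885 yrs.
ΔP/P ≈ -D_mod · Δy = -1.94885 × (+0.015) = -0.029233 = -2.9233%.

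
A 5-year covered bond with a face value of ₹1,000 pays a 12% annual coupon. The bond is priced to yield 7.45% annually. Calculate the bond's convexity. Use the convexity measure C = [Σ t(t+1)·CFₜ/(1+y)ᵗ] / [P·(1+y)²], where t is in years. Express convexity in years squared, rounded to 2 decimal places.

19.94

With y = 0.0745:
  t   CF        PV=CF/(1+0.0745)^t    t·PV        t(t+1)·PV
  1       120.00       111.6799       111.6799         223.3597
  2       120.00       103.9366       207.8732         623.6195
  3       120.00        96.7302       290.1905       1,160.7621
  4       120.00        90.0234       360.0937       1,800.4686
  5     1,120.00       781.9625     3,909.8125      23,458.8748
  Σ                  1,184.3325     4,879.6497      27,267.0848
P = 1,184.3325.
Convexity = Σ t(t+1)·PV / [P·(1+y)²] = 27,267.0848 / (1,184.3325 × 1.154550) = 19.94124.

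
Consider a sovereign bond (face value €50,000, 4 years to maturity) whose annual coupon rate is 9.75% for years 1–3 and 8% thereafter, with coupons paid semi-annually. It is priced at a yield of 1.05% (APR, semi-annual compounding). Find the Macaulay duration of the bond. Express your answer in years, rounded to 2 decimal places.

Periodic yield y = 0.00525. Discount each cash flow and weight by its period:
  t   CF        PV=CF/(1+0.00525)^t    t·PV
  1     2,437.50     2,424.7700     2,424.7700
  2     2,437.50     2,412.1064     4,824.2128
  3     2,437.50     2,399.5090     7,198.5269
  4     2,437.50     2,386.9773     9,547.9094
  5     2,437.50     2,374.5112    11,872.5558
  6     2,437.50     2,362.1101    14,172.6605
  7     2,000.00     1,928.0195    13,496.1365
  8    52,000.00    49,866.7069   398,933.6554
  Σ                 66,154.7104   462,470.4273
Price P = Σ PV = 66,154.7104.
Macaulay duration = Σ(t·PV) / P = 462,470.4273 / 66,154.7104 = 6.99074 half-year periods.
In years: 6.99074 / 2 = 3.49537 years.

3.50 years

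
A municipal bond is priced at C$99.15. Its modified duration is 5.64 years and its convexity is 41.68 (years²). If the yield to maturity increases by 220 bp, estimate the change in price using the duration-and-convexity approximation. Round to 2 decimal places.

Duration effect: -D_mod·Δy = -5.64 × (+0.022) = -0.124080
Convexity effect: ½·C·(Δy)² = 0.5 × 41.68 × (0.022)² = +0.01008656
ΔP/P ≈ -0.124080 + 0.01008656 = -0.11399344
ΔP ≈ 99.15 × (-0.11399344) = -11.302449576.

-C$11.30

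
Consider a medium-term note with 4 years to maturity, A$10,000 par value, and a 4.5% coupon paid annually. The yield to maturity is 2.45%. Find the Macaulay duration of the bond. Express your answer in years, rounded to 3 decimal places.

Periodic yield y = 0.0245. Discount each cash flow and weight by its year:
  t   CF        PV=CF/(1+0.0245)^t    t·PV
  1       450.00       439.2387       439.2387
  2       450.00       428.7347       857.4693
  3       450.00       418.4818     1,255.4455
  4    10,450.00     9,485.6793    37,942.7174
  Σ                 10,772.1345    40,494.8709
Price P = Σ PV = 10,772.1345.
Macaulay duration = Σ(t·PV) / P = 40,494.8709 / 10,772.1345 = 3.75922 years.

3.759 years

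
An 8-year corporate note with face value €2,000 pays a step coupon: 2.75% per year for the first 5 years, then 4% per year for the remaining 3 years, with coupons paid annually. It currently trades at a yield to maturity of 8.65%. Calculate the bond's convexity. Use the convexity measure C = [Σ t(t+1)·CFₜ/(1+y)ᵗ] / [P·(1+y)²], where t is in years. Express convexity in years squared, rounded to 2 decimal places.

With y = 0.0865:
  t   CF        PV=CF/(1+0.0865)^t    t·PV        t(t+1)·PV
  1        55.00        50.6213        50.6213         101.2425
  2        55.00        46.5911        93.1823         279.5468
  3        55.00        42.8818       128.6455         514.5822
  4        55.00        39.4679       157.8715         789.3575
  5        55.00        36.3257       181.6285       1,089.7711
  6        80.00        48.6308       291.7849       2,042.4945
  7        80.00        44.7592       313.3141       2,506.5126
  8     2,080.00     1,071.0888     8,568.7106      77,118.3957
  Σ                  1,380.3666     9,785.7587      84,441.9029
P = 1,380.3666.
Convexity = Σ t(t+1)·PV / [P·(1+y)²] = 84,441.9029 / (1,380.3666 × 1.180482) = 51.82080.

51.82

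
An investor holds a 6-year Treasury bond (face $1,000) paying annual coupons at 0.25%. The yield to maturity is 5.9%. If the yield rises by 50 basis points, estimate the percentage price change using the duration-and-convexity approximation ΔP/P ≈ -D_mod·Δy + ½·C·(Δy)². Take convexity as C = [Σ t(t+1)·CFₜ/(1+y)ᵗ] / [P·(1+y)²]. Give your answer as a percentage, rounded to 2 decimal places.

-2.76%

With y = 0.059:
  t   CF        PV=CF/(1+0.059)^t    t·PV        t(t+1)·PV
  1         2.50         2.3607         2.3607           4.7214
  2         2.50         2.2292         4.4584          13.3752
  3         2.50         2.1050         6.3150          25.2600
  4         2.50         1.9877         7.9509          39.7545
  5         2.50         1.8770         9.3849          56.3095
  6     1,002.50       710.7365     4,264.4190      29,850.9331
  Σ                    721.2961     4,294.8889      29,990.3537
P = 721.2961; D_Mac = 5.95440 yrs; D_mod = 5.62267 yrs; C = 37.07457.
Duration effect: -5.62267 × (+0.005) = -0.028113
Convexity effect: 0.5 × 37.07457 × (0.005)² = +0.0004634
ΔP/P ≈ -0.028113 + 0.0004634 = -0.027650 = -2.7650%.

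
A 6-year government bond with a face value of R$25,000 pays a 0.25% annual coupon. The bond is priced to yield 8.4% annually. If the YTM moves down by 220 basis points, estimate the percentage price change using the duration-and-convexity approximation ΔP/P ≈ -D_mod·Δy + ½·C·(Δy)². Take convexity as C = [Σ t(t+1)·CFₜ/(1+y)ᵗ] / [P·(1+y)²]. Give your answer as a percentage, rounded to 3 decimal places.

With y = 0.084:
  t   CF        PV=CF/(1+0.084)^t    t·PV        t(t+1)·PV
  1        62.50        57.6568        57.6568         115.3137
  2        62.50        53.1890       106.3779         319.1337
  3        62.50        49.0673       147.2019         588.8076
  4        62.50        45.2650       181.0602         905.3008
  5        62.50        41.7574       208.7871       1,252.7225
  6    25,062.50    15,447.1618    92,682.9711     648,780.7974
  Σ                 15,694.0974    93,384.0549     651,962.0756
P = 15,694.0974; D_Mac = 5.95027 yrs; D_mod = 5.48918 yrs; C = 35.35309.
Duration effect: -5.48918 × (-0.022) = +0.120762
Convexity effect: 0.5 × 35.35309 × (-0.022)² = +0.0085554
ΔP/P ≈ +0.120762 + 0.0085554 = +0.129317 = +12.9317%.

+12.932%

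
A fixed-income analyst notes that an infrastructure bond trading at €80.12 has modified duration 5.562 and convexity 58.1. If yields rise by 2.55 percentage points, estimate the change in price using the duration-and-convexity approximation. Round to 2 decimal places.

Duration effect: -D_mod·Δy = -5.562 × (+0.0255) = -0.141831
Convexity effect: ½·C·(Δy)² = 0.5 × 58.1 × (0.0255)² = +0.0188897625
ΔP/P ≈ -0.141831 + 0.0188897625 = -0.1229412375
ΔP ≈ 80.12 × (-0.1229412375) = -9.8500519485.

-€9.85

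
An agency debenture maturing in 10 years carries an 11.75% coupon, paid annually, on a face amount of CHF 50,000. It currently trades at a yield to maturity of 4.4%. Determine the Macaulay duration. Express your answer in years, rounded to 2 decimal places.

Periodic yield y = 0.044. Discount each cash flow and weight by its year:
  t   CF        PV=CF/(1+0.044)^t    t·PV
  1     5,875.00     5,627.3946     5,627.3946
  2     5,875.00     5,390.2247    10,780.4495
  3     5,875.00     5,163.0505    15,489.1516
  4     5,875.00     4,945.4507    19,781.8028
  5     5,875.00     4,737.0217    23,685.1087
  6     5,875.00     4,537.3771    27,224.2629
  7     5,875.00     4,346.1467    30,423.0268
  8     5,875.00     4,162.9758    33,303.8060
  9     5,875.00     3,987.5247    35,887.7220
  10   55,875.00    36,325.5793   363,255.7935
  Σ                 79,222.7459   565,458.5184
Price P = Σ PV = 79,222.7459.
Macaulay duration = Σ(t·PV) / P = 565,458.5184 / 79,222.7459 = 7.13758 years.

7.14 years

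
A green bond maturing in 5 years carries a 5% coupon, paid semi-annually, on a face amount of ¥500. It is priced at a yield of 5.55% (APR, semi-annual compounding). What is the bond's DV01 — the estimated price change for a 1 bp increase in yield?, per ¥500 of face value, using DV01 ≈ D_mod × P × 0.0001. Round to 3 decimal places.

¥0.213

Periodic yield y = 0.02775.
  t   CF        PV=CF/(1+0.02775)^t    t·PV
  1        12.50        12.1625        12.1625
  2        12.50        11.8341        23.6682
  3        12.50        11.5146        34.5437
  4        12.50        11.2037        44.8147
  5        12.50        10.9012        54.5058
  6        12.50        10.6068        63.6409
  7        12.50        10.3204        72.2430
  8        12.50        10.0418        80.3341
  9        12.50         9.7706        87.9357
  10      512.50       389.7795     3,897.7952
  Σ                    488.1351     4,371.6437
P = 488.1351; D_Mac = 8.95581 half-year periods = 4.47790 yrs; D_mod = 4.35700 yrs.
DV01 ≈ 4.35700 × 488.1351 × 0.0001 = 0.212680.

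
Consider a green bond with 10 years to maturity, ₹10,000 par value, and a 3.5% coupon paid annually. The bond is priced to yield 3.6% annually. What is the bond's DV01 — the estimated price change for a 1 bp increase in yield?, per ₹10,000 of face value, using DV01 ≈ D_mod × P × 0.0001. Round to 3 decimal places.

₹8.233

Periodic yield y = 0.036.
  t   CF        PV=CF/(1+0.036)^t    t·PV
  1       350.00       337.8378       337.8378
  2       350.00       326.0983       652.1966
  3       350.00       314.7667       944.3001
  4       350.00       303.8289     1,215.3154
  5       350.00       293.2711     1,466.3555
  6       350.00       283.0802     1,698.4813
  7       350.00       273.2434     1,912.7041
  8       350.00       263.7485     2,109.9880
  9       350.00       254.5835     2,291.2515
  10   10,350.00     7,266.7931    72,667.9311
  Σ                  9,917.2516    85,296.3614
P = 9,917.2516; D_Mac = 8.60081 yrs; D_mod = 8.30194 yrs.
DV01 ≈ 8.30194 × 9,917.2516 × 0.0001 = 8.233240.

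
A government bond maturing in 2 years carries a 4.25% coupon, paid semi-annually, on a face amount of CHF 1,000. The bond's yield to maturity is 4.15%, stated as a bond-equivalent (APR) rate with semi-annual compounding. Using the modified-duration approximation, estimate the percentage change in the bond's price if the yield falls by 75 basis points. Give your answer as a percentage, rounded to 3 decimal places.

+1.424%

Periodic yield y = 0.02075. Modified duration first:
  t   CF        PV=CF/(1+0.02075)^t    t·PV
  1        21.25        20.8180        20.8180
  2        21.25        20.3948        40.7897
  3        21.25        19.9802        59.9407
  4     1,021.25       940.7073     3,762.8292
  Σ                  1,001.9004     3,884.3776
P = 1,001.9004; D_Mac = 3.87701 half-year periods = 1.93850 yrs; D_mod = 1.93850/(1+0.02075) = 1.89910 yrs.
ΔP/P ≈ -D_mod · Δy = -1.89910 × (-0.0075) = +0.014243 = +1.4243%.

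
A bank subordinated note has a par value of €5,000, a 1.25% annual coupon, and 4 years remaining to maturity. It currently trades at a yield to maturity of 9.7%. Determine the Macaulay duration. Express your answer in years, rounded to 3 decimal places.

Periodic yield y = 0.097. Discount each cash flow and weight by its year:
  t   CF        PV=CF/(1+0.097)^t    t·PV
  1        62.50        56.9736        56.9736
  2        62.50        51.9358       103.8716
  3        62.50        47.3435       142.0304
  4     5,062.50     3,495.7352    13,982.9407
  Σ                  3,651.9880    14,285.8163
Price P = Σ PV = 3,651.9880.
Macaulay duration = Σ(t·PV) / P = 14,285.8163 / 3,651.9880 = 3.91179 years.

3.912 years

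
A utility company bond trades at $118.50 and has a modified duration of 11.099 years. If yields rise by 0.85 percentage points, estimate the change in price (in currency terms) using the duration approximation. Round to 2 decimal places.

-$11.18

Duration approximation: ΔP/P ≈ -D_mod · Δy = -11.099 × (+0.0085) = -0.0943415.
ΔP ≈ 118.50 × (-0.0943415) = -11.17946775.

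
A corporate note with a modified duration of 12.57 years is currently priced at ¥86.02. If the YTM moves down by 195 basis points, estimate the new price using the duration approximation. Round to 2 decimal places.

Duration approximation: ΔP/P ≈ -D_mod · Δy = -12.57 × (-0.0195) = +0.245115.
New price ≈ 86.02 × (1 + 0.245115) = 107.1047923.

¥107.10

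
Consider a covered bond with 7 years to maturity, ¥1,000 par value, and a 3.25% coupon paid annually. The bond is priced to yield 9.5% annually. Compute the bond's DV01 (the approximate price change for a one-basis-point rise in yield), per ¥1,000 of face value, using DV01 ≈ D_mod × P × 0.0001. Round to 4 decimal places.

Periodic yield y = 0.095.
  t   CF        PV=CF/(1+0.095)^t    t·PV
  1        32.50        29.6804        29.6804
  2        32.50        27.1054        54.2107
  3        32.50        24.7538        74.2613
  4        32.50        22.6062        90.4247
  5        32.50        20.6449       103.2245
  6        32.50        18.8538       113.1227
  7     1,032.50       547.0049     3,829.0344
  Σ                    690.6492     4,293.9586
P = 690.6492; D_Mac = 6.21728 yrs; D_mod = 5.67788 yrs.
DV01 ≈ 5.67788 × 690.6492 × 0.0001 = 0.392142.

¥0.3921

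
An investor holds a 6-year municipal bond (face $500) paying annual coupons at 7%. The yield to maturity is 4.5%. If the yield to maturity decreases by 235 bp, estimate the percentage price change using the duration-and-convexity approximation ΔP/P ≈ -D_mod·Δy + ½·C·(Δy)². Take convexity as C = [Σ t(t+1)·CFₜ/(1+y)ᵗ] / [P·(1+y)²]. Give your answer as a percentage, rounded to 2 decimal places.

+12.47%

With y = 0.045:
  t   CF        PV=CF/(1+0.045)^t    t·PV        t(t+1)·PV
  1        35.00        33.4928        33.4928          66.9856
  2        35.00        32.0505        64.1011         192.3033
  3        35.00        30.6704        92.0111         368.0446
  4        35.00        29.3496       117.3986         586.9929
  5        35.00        28.0858       140.4289         842.5736
  6       535.00       410.8242     2,464.9453      17,254.6172
  Σ                    564.4734     2,912.3779      19,311.5173
P = 564.4734; D_Mac = 5.15946 yrs; D_mod = 4.93728 yrs; C = 31.32855.
Duration effect: -4.93728 × (-0.0235) = +0.116026
Convexity effect: 0.5 × 31.32855 × (-0.0235)² = +0.0086506
ΔP/P ≈ +0.116026 + 0.0086506 = +0.124677 = +12.4677%.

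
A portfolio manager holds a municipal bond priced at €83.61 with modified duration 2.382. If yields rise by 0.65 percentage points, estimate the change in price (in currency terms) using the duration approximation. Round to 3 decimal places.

Duration approximation: ΔP/P ≈ -D_mod · Δy = -2.382 × (+0.0065) = -0.015483.
ΔP ≈ 83.61 × (-0.015483) = -1.29453363.

-€1.295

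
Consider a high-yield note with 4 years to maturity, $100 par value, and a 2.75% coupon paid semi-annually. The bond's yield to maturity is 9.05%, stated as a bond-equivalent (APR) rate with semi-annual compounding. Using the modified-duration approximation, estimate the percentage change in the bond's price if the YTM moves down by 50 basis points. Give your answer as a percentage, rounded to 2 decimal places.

Periodic yield y = 0.04525. Modified duration first:
  t   CF        PV=CF/(1+0.04525)^t    t·PV
  1        1.375         1.3155         1.3155
  2        1.375         1.2585         2.5171
  3        1.375         1.2040         3.6121
  4        1.375         1.1519         4.6077
  5        1.375         1.1021         5.5103
  6        1.375         1.0543         6.3261
  7        1.375         1.0087         7.0609
  8      101.375        71.1491       569.1929
  Σ                     79.2442       600.1424
P = 79.2442; D_Mac = 7.57333 half-year periods = 3.78667 yrs; D_mod = 3.78667/(1+0.04525) = 3.62274 yrs.
ΔP/P ≈ -D_mod · Δy = -3.62274 × (-0.005) = +0.018114 = +1.8114%.

+1.81%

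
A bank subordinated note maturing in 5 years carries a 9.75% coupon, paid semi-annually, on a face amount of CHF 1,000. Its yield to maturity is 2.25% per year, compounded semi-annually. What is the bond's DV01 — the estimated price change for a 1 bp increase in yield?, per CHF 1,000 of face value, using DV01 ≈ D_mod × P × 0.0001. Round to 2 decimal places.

CHF 0.56

Periodic yield y = 0.01125.
  t   CF        PV=CF/(1+0.01125)^t    t·PV
  1        48.75        48.2077        48.2077
  2        48.75        47.6714        95.3427
  3        48.75        47.1410       141.4231
  4        48.75        46.6166       186.4664
  5        48.75        46.0980       230.4899
  6        48.75        45.5852       273.5109
  7        48.75        45.0780       315.5462
  8        48.75        44.5765       356.6123
  9        48.75        44.0806       396.7257
  10    1,048.75       937.7490     9,377.4904
  Σ                  1,352.8040    11,421.8152
P = 1,352.8040; D_Mac = 8.44307 half-year periods = 4.22153 yrs; D_mod = 4.17457 yrs.
DV01 ≈ 4.17457 × 1,352.8040 × 0.0001 = 0.564737.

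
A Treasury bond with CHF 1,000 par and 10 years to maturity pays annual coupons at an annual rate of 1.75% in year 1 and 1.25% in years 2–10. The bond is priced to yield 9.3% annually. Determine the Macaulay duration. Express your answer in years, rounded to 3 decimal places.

Periodic yield y = 0.093. Discount each cash flow and weight by its year:
  t   CF        PV=CF/(1+0.093)^t    t·PV
  1        17.50        16.0110        16.0110
  2        12.50        10.4633        20.9266
  3        12.50         9.5730        28.7191
  4        12.50         8.7585        35.0340
  5        12.50         8.0133        40.0663
  6        12.50         7.3314        43.9886
  7        12.50         6.7076        46.9534
  8        12.50         6.1369        49.0952
  9        12.50         5.6147        50.5325
  10    1,012.50       416.0959     4,160.9588
  Σ                    494.7056     4,492.2855
Price P = Σ PV = 494.7056.
Macaulay duration = Σ(t·PV) / P = 4,492.2855 / 494.7056 = 9.08072 years.

9.081 years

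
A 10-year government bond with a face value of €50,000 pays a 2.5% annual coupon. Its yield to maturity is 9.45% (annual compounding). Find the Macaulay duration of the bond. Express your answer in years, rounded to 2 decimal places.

8.54 years

Periodic yield y = 0.0945. Discount each cash flow and weight by its year:
  t   CF        PV=CF/(1+0.0945)^t    t·PV
  1     1,250.00     1,142.0740     1,142.0740
  2     1,250.00     1,043.4664     2,086.9329
  3     1,250.00       953.3727     2,860.1181
  4     1,250.00       871.0578     3,484.2310
  5     1,250.00       795.8499     3,979.2497
  6     1,250.00       727.1356     4,362.8137
  7     1,250.00       664.3541     4,650.4790
  8     1,250.00       606.9933     4,855.9463
  9     1,250.00       554.5850     4,991.2650
  10   51,250.00    20,774.7693   207,747.6935
  Σ                 28,133.6582   240,160.8031
Price P = Σ PV = 28,133.6582.
Macaulay duration = Σ(t·PV) / P = 240,160.8031 / 28,133.6582 = 8.53642 years.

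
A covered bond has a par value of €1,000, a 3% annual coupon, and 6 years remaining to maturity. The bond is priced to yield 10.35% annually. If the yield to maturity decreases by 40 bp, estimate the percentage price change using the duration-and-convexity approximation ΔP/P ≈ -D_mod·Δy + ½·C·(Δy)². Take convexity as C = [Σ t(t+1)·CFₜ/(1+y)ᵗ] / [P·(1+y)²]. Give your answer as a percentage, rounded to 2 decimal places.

With y = 0.1035:
  t   CF        PV=CF/(1+0.1035)^t    t·PV        t(t+1)·PV
  1        30.00        27.1862        27.1862          54.3725
  2        30.00        24.6364        49.2727         147.8182
  3        30.00        22.3257        66.9770         267.9079
  4        30.00        20.2317        80.9267         404.6336
  5        30.00        18.3341        91.6705         550.0230
  6     1,030.00       570.4311     3,422.5866      23,958.1064
  Σ                    683.1451     3,738.6198      25,382.8615
P = 683.1451; D_Mac = 5.47266 yrs; D_mod = 4.95936 yrs; C = 30.51286.
Duration effect: -4.95936 × (-0.004) = +0.019837
Convexity effect: 0.5 × 30.51286 × (-0.004)² = +0.0002441
ΔP/P ≈ +0.019837 + 0.0002441 = +0.020082 = +2.0082%.

+2.01%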